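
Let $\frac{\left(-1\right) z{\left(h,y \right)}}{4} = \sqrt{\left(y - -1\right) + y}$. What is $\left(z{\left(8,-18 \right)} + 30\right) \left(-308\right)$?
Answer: $-9240 + 1232 i \sqrt{35} \approx -9240.0 + 7288.6 i$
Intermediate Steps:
$z{\left(h,y \right)} = - 4 \sqrt{1 + 2 y}$ ($z{\left(h,y \right)} = - 4 \sqrt{\left(y - -1\right) + y} = - 4 \sqrt{\left(y + 1\right) + y} = - 4 \sqrt{\left(1 + y\right) + y} = - 4 \sqrt{1 + 2 y}$)
$\left(z{\left(8,-18 \right)} + 30\right) \left(-308\right) = \left(- 4 \sqrt{1 + 2 \left(-18\right)} + 30\right) \left(-308\right) = \left(- 4 \sqrt{1 - 36} + 30\right) \left(-308\right) = \left(- 4 \sqrt{-35} + 30\right) \left(-308\right) = \left(- 4 i \sqrt{35} + 30\right) \left(-308\right) = \left(30 - 4 i \sqrt{35}\right) \left(-308\right) = -9240 + 1232 i \sqrt{35}$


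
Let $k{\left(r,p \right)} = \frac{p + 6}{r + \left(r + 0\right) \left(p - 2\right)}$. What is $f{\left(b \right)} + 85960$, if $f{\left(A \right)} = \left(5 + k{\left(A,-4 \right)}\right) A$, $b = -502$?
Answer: $\frac{417248}{5} \approx 83450.0$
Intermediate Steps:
$k{\left(r,p \right)} = \frac{6 + p}{r + r \left(-2 + p\right)}$
$f{\left(A \right)} = A \left(5 - \frac{2}{5 A}\right)$ ($f{\left(A \right)} = \left(5 + \frac{6 - 4}{A \left(-1 - 4\right)}\right) A = \left(5 + \frac{1}{A} \frac{1}{-5} \cdot 2\right) A = \left(5 + \frac{1}{A} \left(- \frac{1}{5}\right) 2\right) A = \left(5 - \frac{2}{5 A}\right) A = A \left(5 - \frac{2}{5 A}\right)$)
$f{\left(b \right)} + 85960 = \left(- \frac{2}{5} + 5 \left(-502\right)\right) + 85960 = \left(- \frac{2}{5} - 2510\right) + 85960 = - \frac{12552}{5} + 85960 = \frac{417248}{5}$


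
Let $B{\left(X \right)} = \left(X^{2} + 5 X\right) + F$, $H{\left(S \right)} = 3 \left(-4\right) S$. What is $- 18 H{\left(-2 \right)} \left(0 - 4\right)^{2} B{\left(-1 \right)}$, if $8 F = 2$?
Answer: $25920$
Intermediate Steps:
$F = \frac{1}{4}$ ($F = \frac{1}{8} \cdot 2 = \frac{1}{4} \approx 0.25$)
$H{\left(S \right)} = - 12 S$
$B{\left(X \right)} = \frac{1}{4} + X^{2} + 5 X$ ($B{\left(X \right)} = \left(X^{2} + 5 X\right) + \frac{1}{4} = \frac{1}{4} + X^{2} + 5 X$)
$- 18 H{\left(-2 \right)} \left(0 - 4\right)^{2} B{\left(-1 \right)} = - 18 \left(-12\right) \left(-2\right) \left(0 - 4\right)^{2} \left(\frac{1}{4} + \left(-1\right)^{2} + 5 \left(-1\right)\right) = - 18 \cdot 24 \left(-4\right)^{2} \left(\frac{1}{4} + 1 - 5\right) = - 18 \cdot 24 \cdot 16 \left(- \frac{15}{4}\right) = \left(-18\right) 384 \left(- \frac{15}{4}\right) = \left(-6912\right) \left(- \frac{15}{4}\right) = 25920$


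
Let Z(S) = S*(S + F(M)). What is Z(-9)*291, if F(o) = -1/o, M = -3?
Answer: 22698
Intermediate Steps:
Z(S) = S*(⅓ + S) (Z(S) = S*(S - 1/(-3)) = S*(S - 1*(-⅓)) = S*(S + ⅓) = S*(⅓ + S))
Z(-9)*291 = -9*(⅓ - 9)*291 = -9*(-26/3)*291 = 78*291 = 22698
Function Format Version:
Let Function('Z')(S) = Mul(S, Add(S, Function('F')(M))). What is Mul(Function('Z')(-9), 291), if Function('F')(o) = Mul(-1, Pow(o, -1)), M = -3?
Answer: 22698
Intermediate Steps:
Function('Z')(S) = Mul(S, Add(Rational(1, 3), S)) (Function('Z')(S) = Mul(S, Add(S, Mul(-1, Pow(-3, -1)))) = Mul(S, Add(S, Mul(-1, Rational(-1, 3)))) = Mul(S, Add(S, Rational(1, 3))) = Mul(S, Add(Rational(1, 3), S)))
Mul(Function('Z')(-9), 291) = Mul(Mul(-9, Add(Rational(1, 3), -9)), 291) = Mul(Mul(-9, Rational(-26, 3)), 291) = Mul(78, 291) = 22698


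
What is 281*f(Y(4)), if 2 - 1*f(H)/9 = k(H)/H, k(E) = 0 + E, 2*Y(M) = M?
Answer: 2529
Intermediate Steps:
Y(M) = M/2
k(E) = E
f(H) = 9 (f(H) = 18 - 9*H/H = 18 - 9*1 = 18 - 9 = 9)
281*f(Y(4)) = 281*9 = 2529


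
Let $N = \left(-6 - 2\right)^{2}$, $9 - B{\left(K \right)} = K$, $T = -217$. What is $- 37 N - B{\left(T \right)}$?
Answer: $-2594$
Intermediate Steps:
$B{\left(K \right)} = 9 - K$
$N = 64$ ($N = \left(-8\right)^{2} = 64$)
$- 37 N - B{\left(T \right)} = \left(-37\right) 64 - \left(9 - -217\right) = -2368 - \left(9 + 217\right) = -2368 - 226 = -2594$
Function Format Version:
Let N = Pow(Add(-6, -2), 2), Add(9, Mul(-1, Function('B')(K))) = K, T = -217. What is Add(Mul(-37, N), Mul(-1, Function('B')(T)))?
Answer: -2594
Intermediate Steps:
Function('B')(K) = Add(9, Mul(-1, K))
N = 64 (N = Pow(-8, 2) = 64)
Add(Mul(-37, N), Mul(-1, Function('B')(T))) = Add(Mul(-37, 64), Mul(-1, Add(9, Mul(-1, -217)))) = Add(-2368, Mul(-1, Add(9, 217))) = Add(-2368, Mul(-1, 226)) = Add(-2368, -226) = -2594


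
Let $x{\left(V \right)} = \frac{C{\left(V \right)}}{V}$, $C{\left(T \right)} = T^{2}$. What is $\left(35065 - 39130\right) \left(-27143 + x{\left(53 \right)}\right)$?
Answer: $110120850$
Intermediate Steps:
$x{\left(V \right)} = V$ ($x{\left(V \right)} = \frac{V^{2}}{V} = V$)
$\left(35065 - 39130\right) \left(-27143 + x{\left(53 \right)}\right) = \left(35065 - 39130\right) \left(-27143 + 53\right) = \left(-4065\right) \left(-27090\right) = 110120850$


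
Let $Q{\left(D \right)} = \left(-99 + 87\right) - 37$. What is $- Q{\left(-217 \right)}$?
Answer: $49$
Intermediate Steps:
$Q{\left(D \right)} = -49$ ($Q{\left(D \right)} = -12 - 37 = -49$)
$- Q{\left(-217 \right)} = \left(-1\right) \left(-49\right) = 49$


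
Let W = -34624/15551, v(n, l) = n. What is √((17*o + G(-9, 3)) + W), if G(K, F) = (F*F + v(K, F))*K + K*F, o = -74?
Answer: I*√311294615109/15551 ≈ 35.878*I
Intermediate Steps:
G(K, F) = F*K + K*(K + F²) (G(K, F) = (F*F + K)*K + K*F = (F² + K)*K + F*K = (K + F²)*K + F*K = K*(K + F²) + F*K = F*K + K*(K + F²))
W = -34624/15551 (W = -34624*1/15551 = -34624/15551 ≈ -2.2265)
√((17*o + G(-9, 3)) + W) = √((17*(-74) - 9*(3 - 9 + 3²)) - 34624/15551) = √((-1258 - 9*(3 - 9 + 9)) - 34624/15551) = √((-1258 - 9*3) - 34624/15551) = √((-1258 - 27) - 34624/15551) = √(-1285 - 34624/15551) = √(-20017659/15551) = I*√311294615109/15551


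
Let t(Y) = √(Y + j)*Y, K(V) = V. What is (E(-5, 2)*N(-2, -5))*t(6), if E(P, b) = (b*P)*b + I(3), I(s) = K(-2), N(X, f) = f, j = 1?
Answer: 660*√7 ≈ 1746.2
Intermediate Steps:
I(s) = -2
t(Y) = Y*√(1 + Y) (t(Y) = √(Y + 1)*Y = √(1 + Y)*Y = Y*√(1 + Y))
E(P, b) = -2 + P*b² (E(P, b) = (b*P)*b - 2 = (P*b)*b - 2 = P*b² - 2 = -2 + P*b²)
(E(-5, 2)*N(-2, -5))*t(6) = ((-2 - 5*2²)*(-5))*(6*√(1 + 6)) = ((-2 - 5*4)*(-5))*(6*√7) = ((-2 - 20)*(-5))*(6*√7) = (-22*(-5))*(6*√7) = 110*(6*√7) = 660*√7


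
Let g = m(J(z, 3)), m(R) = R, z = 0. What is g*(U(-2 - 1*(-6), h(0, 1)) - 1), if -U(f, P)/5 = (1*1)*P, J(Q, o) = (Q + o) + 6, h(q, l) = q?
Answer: -9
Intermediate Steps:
J(Q, o) = 6 + Q + o
g = 9 (g = 6 + 0 + 3 = 9)
U(f, P) = -5*P (U(f, P) = -5*1*1*P = -5*P)
g*(U(-2 - 1*(-6), h(0, 1)) - 1) = 9*(-5*0 - 1) = 9*(0 - 1) = 9*(-1) = -9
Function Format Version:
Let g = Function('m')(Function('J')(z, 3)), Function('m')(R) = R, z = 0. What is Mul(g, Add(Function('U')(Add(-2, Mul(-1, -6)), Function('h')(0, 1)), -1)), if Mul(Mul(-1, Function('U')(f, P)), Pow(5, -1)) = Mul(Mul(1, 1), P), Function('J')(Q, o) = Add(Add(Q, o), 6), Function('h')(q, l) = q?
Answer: -9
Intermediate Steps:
Function('J')(Q, o) = Add(6, Q, o)
g = 9 (g = Add(6, 0, 3) = 9)
Function('U')(f, P) = Mul(-5, P) (Function('U')(f, P) = Mul(-5, Mul(Mul(1, 1), P)) = Mul(-5, Mul(1, P)) = Mul(-5, P))
Mul(g, Add(Function('U')(Add(-2, Mul(-1, -6)), Function('h')(0, 1)), -1)) = Mul(9, Add(Mul(-5, 0), -1)) = Mul(9, Add(0, -1)) = Mul(9, -1) = -9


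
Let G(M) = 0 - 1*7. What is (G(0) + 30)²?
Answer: 529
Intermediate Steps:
G(M) = -7 (G(M) = 0 - 7 = -7)
(G(0) + 30)² = (-7 + 30)² = 23² = 529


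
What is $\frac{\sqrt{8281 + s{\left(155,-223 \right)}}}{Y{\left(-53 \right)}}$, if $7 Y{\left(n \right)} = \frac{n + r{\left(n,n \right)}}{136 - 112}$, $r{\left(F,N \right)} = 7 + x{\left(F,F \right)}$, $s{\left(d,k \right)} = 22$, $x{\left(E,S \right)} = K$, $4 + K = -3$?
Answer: $- \frac{3192 \sqrt{23}}{53} \approx -288.84$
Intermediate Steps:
$K = -7$ ($K = -4 - 3 = -7$)
$x{\left(E,S \right)} = -7$
$r{\left(F,N \right)} = 0$ ($r{\left(F,N \right)} = 7 - 7 = 0$)
$Y{\left(n \right)} = \frac{n}{168}$ ($Y{\left(n \right)} = \frac{\left(n + 0\right) \frac{1}{136 - 112}}{7} = \frac{n \frac{1}{24}}{7} = \frac{\frac{1}{24} n}{7} = \frac{n}{168}$)
$\frac{\sqrt{8281 + s{\left(155,-223 \right)}}}{Y{\left(-53 \right)}} = \frac{\sqrt{8281 + 22}}{\frac{1}{168} \left(-53\right)} = \frac{\sqrt{8303}}{- \frac{53}{168}} = 19 \sqrt{23} \left(- \frac{168}{53}\right) = - \frac{3192 \sqrt{23}}{53}$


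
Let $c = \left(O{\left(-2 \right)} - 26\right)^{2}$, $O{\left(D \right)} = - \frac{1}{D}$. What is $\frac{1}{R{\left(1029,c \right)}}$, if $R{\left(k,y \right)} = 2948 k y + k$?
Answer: $\frac{1}{1972529202} \approx 5.0696 \cdot 10^{-10}$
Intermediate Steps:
$c = \frac{2601}{4}$ ($c = \left(- \frac{1}{-2} - 26\right)^{2} = \left(\left(-1\right) \left(- \frac{1}{2}\right) - 26\right)^{2} = \left(\frac{1}{2} - 26\right)^{2} = \left(- \frac{51}{2}\right)^{2} = \frac{2601}{4} \approx 650.25$)
$R{\left(k,y \right)} = k + 2948 k y$ ($R{\left(k,y \right)} = 2948 k y + k = k + 2948 k y$)
$\frac{1}{R{\left(1029,c \right)}} = \frac{1}{1029 \left(1 + 2948 \cdot \frac{2601}{4}\right)} = \frac{1}{1029 \left(1 + 1916937\right)} = \frac{1}{1029 \cdot 1916938} = \frac{1}{1972529202}$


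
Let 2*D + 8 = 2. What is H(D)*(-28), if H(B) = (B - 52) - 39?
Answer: 2632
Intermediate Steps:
D = -3 (D = -4 + (½)*2 = -4 + 1 = -3)
H(B) = -91 + B (H(B) = (-52 + B) - 39 = -91 + B)
H(D)*(-28) = (-91 - 3)*(-28) = -94*(-28) = 2632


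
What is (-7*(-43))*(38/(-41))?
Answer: -11438/41 ≈ -278.98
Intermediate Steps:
(-7*(-43))*(38/(-41)) = 301*(38*(-1/41)) = 301*(-38/41) = -11438/41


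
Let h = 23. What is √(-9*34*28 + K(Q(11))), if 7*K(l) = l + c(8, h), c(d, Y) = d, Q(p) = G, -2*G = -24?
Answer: 2*I*√104923/7 ≈ 92.548*I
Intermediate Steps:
G = 12 (G = -½*(-24) = 12)
Q(p) = 12
K(l) = 8/7 + l/7 (K(l) = (l + 8)/7 = (8 + l)/7 = 8/7 + l/7)
√(-9*34*28 + K(Q(11))) = √(-9*34*28 + (8/7 + (⅐)*12)) = √(-306*28 + (8/7 + 12/7)) = √(-8568 + 20/7) = √(-59956/7) = 2*I*√104923/7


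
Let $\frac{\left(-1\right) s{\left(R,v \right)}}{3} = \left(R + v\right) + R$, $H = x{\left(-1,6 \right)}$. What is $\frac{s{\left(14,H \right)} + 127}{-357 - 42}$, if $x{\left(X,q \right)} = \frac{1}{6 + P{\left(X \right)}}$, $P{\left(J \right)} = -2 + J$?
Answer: $- \frac{2}{19} \approx -0.10526$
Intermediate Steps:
$x{\left(X,q \right)} = \frac{1}{4 + X}$ ($x{\left(X,q \right)} = \frac{1}{6 + \left(-2 + X\right)} = \frac{1}{4 + X}$)
$H = \frac{1}{3}$ ($H = \frac{1}{4 - 1} = \frac{1}{3} \approx 0.33333$)
$s{\left(R,v \right)} = - 6 R - 3 v$ ($s{\left(R,v \right)} = - 3 \left(\left(R + v\right) + R\right) = - 3 \left(v + 2 R\right) = - 6 R - 3 v$)
$\frac{s{\left(14,H \right)} + 127}{-357 - 42} = \frac{\left(\left(-6\right) 14 - 1\right) + 127}{-357 - 42} = \frac{\left(-84 - 1\right) + 127}{-399} = \left(-85 + 127\right) \left(- \frac{1}{399}\right) = 42 \left(- \frac{1}{399}\right) = - \frac{2}{19}$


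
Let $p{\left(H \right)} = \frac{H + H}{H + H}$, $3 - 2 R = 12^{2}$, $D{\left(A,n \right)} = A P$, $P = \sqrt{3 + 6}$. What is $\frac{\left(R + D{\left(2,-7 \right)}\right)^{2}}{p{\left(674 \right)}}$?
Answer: $\frac{16641}{4} \approx 4160.3$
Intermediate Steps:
$P = 3$ ($P = \sqrt{9} = 3$)
$D{\left(A,n \right)} = 3 A$ ($D{\left(A,n \right)} = A 3 = 3 A$)
$R = - \frac{141}{2}$ ($R = \frac{3}{2} - \frac{12^{2}}{2} = \frac{3}{2} - 72 = - \frac{141}{2} \approx -70.5$)
$p{\left(H \right)} = 1$ ($p{\left(H \right)} = \frac{2 H}{2 H} = 2 H \frac{1}{2 H} = 1$)
$\frac{\left(R + D{\left(2,-7 \right)}\right)^{2}}{p{\left(674 \right)}} = \frac{\left(- \frac{141}{2} + 3 \cdot 2\right)^{2}}{1} = \left(- \frac{141}{2} + 6\right)^{2} \cdot 1 = \left(- \frac{129}{2}\right)^{2} \cdot 1 = \frac{16641}{4} \cdot 1 = \frac{16641}{4}$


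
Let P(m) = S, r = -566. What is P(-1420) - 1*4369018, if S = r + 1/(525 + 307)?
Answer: -3635493887/832 ≈ -4.3696e+6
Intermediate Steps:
S = -470911/832 (S = -566 + 1/(525 + 307) = -566 + 1/832 = -470911/832 ≈ -566.00)
P(m) = -470911/832
P(-1420) - 1*4369018 = -470911/832 - 1*4369018 = -470911/832 - 4369018 = -3635493887/832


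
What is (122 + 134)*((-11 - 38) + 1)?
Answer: -12288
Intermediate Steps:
(122 + 134)*((-11 - 38) + 1) = 256*(-49 + 1) = 256*(-48) = -12288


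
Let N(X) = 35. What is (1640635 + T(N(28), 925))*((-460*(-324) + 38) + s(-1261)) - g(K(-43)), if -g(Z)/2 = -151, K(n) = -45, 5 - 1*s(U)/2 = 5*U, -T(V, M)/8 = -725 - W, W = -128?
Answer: 266059667576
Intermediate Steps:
T(V, M) = 4776 (T(V, M) = -8*(-725 - 1*(-128)) = -8*(-725 + 128) = -8*(-597) = 4776)
s(U) = 10 - 10*U
g(Z) = 302 (g(Z) = -2*(-151) = 302)
(1640635 + T(N(28), 925))*((-460*(-324) + 38) + s(-1261)) - g(K(-43)) = (1640635 + 4776)*((-460*(-324) + 38) + (10 - 10*(-1261))) - 1*302 = 1645411*((149040 + 38) + (10 + 12610)) - 302 = 1645411*(149078 + 12620) - 302 = 1645411*161698 - 302 = 266059667878 - 302 = 266059667576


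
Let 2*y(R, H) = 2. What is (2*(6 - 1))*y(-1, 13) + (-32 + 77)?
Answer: 55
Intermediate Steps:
y(R, H) = 1 (y(R, H) = (1/2)*2 = 1)
(2*(6 - 1))*y(-1, 13) + (-32 + 77) = (2*(6 - 1))*1 + (-32 + 77) = (2*5)*1 + 45 = 10*1 + 45 = 10 + 45 = 55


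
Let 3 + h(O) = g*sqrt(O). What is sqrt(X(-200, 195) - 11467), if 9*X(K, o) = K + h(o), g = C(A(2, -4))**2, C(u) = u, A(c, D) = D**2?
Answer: sqrt(-103406 + 256*sqrt(195))/3 ≈ 105.32*I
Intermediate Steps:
g = 256 (g = ((-4)**2)**2 = 16**2 = 256)
h(O) = -3 + 256*sqrt(O)
X(K, o) = -1/3 + K/9 + 256*sqrt(o)/9 (X(K, o) = (K + (-3 + 256*sqrt(o)))/9 = (-3 + K + 256*sqrt(o))/9 = -1/3 + K/9 + 256*sqrt(o)/9)
sqrt(X(-200, 195) - 11467) = sqrt((-1/3 + (1/9)*(-200) + 256*sqrt(195)/9) - 11467) = sqrt((-1/3 - 200/9 + 256*sqrt(195)/9) - 11467) = sqrt((-203/9 + 256*sqrt(195)/9) - 11467) = sqrt(-103406/9 + 256*sqrt(195)/9)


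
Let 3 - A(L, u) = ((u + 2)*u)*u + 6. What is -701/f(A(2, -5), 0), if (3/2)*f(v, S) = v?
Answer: -701/48 ≈ -14.604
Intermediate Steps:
A(L, u) = -3 - u²*(2 + u) (A(L, u) = 3 - (((u + 2)*u)*u + 6) = 3 - (((2 + u)*u)*u + 6) = 3 - ((u*(2 + u))*u + 6) = 3 - (u²*(2 + u) + 6) = 3 - (6 + u²*(2 + u)) = 3 + (-6 - u²*(2 + u)) = -3 - u²*(2 + u))
f(v, S) = 2*v/3
-701/f(A(2, -5), 0) = -701*3/(2*(-3 - 1*(-5)³ - 2*(-5)²)) = -701*3/(2*(-3 - 1*(-125) - 2*25)) = -701*3/(2*(-3 + 125 - 50)) = -701/((⅔)*72) = -701/48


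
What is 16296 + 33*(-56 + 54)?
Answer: 16230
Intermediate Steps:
16296 + 33*(-56 + 54) = 16296 + 33*(-2) = 16296 - 66 = 16230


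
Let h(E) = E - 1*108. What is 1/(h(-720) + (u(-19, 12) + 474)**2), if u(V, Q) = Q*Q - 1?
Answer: 1/379861 ≈ 2.6325e-6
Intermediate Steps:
u(V, Q) = -1 + Q**2 (u(V, Q) = Q**2 - 1 = -1 + Q**2)
h(E) = -108 + E (h(E) = E - 108 = -108 + E)
1/(h(-720) + (u(-19, 12) + 474)**2) = 1/((-108 - 720) + ((-1 + 12**2) + 474)**2) = 1/(-828 + ((-1 + 144) + 474)**2) = 1/(-828 + (143 + 474)**2) = 1/(-828 + 617**2) = 1/(-828 + 380689) = 1/379861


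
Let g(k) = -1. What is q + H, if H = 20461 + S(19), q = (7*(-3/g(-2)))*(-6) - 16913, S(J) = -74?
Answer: 3348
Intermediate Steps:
q = -17039 (q = (7*(-3/(-1)))*(-6) - 16913 = (7*(-3*(-1)))*(-6) - 16913 = (7*3)*(-6) - 16913 = 21*(-6) - 16913 = -126 - 16913 = -17039)
H = 20387 (H = 20461 - 74 = 20387)
q + H = -17039 + 20387 = 3348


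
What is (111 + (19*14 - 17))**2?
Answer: 129600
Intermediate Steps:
(111 + (19*14 - 17))**2 = (111 + (266 - 17))**2 = (111 + 249)**2 = 360**2 = 129600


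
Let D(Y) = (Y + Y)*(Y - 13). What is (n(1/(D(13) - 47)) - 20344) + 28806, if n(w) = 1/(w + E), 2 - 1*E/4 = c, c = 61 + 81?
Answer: 222728255/26321 ≈ 8462.0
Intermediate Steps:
D(Y) = 2*Y*(-13 + Y) (D(Y) = (2*Y)*(-13 + Y) = 2*Y*(-13 + Y))
c = 142
E = -560 (E = 8 - 4*142 = 8 - 568 = -560)
n(w) = 1/(-560 + w) (n(w) = 1/(w - 560) = 1/(-560 + w))
(n(1/(D(13) - 47)) - 20344) + 28806 = (1/(-560 + 1/(2*13*(-13 + 13) - 47)) - 20344) + 28806 = (1/(-560 + 1/(2*13*0 - 47)) - 20344) + 28806 = (1/(-560 + 1/(0 - 47)) - 20344) + 28806 = (1/(-560 + 1/(-47)) - 20344) + 28806 = (1/(-560 - 1/47) - 20344) + 28806 = (1/(-26321/47) - 20344) + 28806 = (-47/26321 - 20344) + 28806 = -535474471/26321 + 28806 = 222728255/26321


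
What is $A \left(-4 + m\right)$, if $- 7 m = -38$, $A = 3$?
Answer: $\frac{30}{7} \approx 4.2857$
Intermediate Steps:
$m = \frac{38}{7}$ ($m = \left(- \frac{1}{7}\right) \left(-38\right) = \frac{38}{7} \approx 5.4286$)
$A \left(-4 + m\right) = 3 \left(-4 + \frac{38}{7}\right) = 3 \cdot \frac{10}{7} = \frac{30}{7}$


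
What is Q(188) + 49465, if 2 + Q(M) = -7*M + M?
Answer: 48335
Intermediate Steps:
Q(M) = -2 - 6*M (Q(M) = -2 + (-7*M + M) = -2 - 6*M)
Q(188) + 49465 = (-2 - 6*188) + 49465 = (-2 - 1128) + 49465 = -1130 + 49465 = 48335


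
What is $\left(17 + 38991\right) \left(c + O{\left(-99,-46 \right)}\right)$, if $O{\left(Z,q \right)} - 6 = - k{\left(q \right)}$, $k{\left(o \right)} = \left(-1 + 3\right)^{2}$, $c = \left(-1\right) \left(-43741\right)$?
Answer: $1706326944$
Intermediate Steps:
$c = 43741$
$k{\left(o \right)} = 4$ ($k{\left(o \right)} = 2^{2} = 4$)
$O{\left(Z,q \right)} = 2$ ($O{\left(Z,q \right)} = 6 - 4 = 2$)
$\left(17 + 38991\right) \left(c + O{\left(-99,-46 \right)}\right) = \left(17 + 38991\right) \left(43741 + 2\right) = 39008 \cdot 43743 = 1706326944$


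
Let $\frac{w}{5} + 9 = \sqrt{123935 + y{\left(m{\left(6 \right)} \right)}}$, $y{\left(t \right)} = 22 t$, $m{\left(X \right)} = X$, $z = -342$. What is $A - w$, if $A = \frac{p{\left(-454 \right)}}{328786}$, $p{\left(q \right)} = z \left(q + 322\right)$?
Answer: $\frac{7420257}{164393} - 5 \sqrt{124067} \approx -1716.0$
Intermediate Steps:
$p{\left(q \right)} = -110124 - 342 q$ ($p{\left(q \right)} = - 342 \left(q + 322\right) = - 342 \left(322 + q\right) = -110124 - 342 q$)
$A = \frac{22572}{164393}$ ($A = \frac{-110124 - -155268}{328786} = \left(-110124 + 155268\right) \frac{1}{328786} = 45144 \cdot \frac{1}{328786} = \frac{22572}{164393} \approx 0.13731$)
$w = -45 + 5 \sqrt{124067}$ ($w = -45 + 5 \sqrt{123935 + 22 \cdot 6} = -45 + 5 \sqrt{123935 + 132} = -45 + 5 \sqrt{124067} \approx 1716.2$)
$A - w = \frac{22572}{164393} - \left(-45 + 5 \sqrt{124067}\right) = \frac{22572}{164393} + \left(45 - 5 \sqrt{124067}\right) = \frac{7420257}{164393} - 5 \sqrt{124067}$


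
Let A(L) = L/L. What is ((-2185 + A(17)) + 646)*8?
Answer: -12304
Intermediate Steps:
A(L) = 1
((-2185 + A(17)) + 646)*8 = ((-2185 + 1) + 646)*8 = (-2184 + 646)*8 = -1538*8 = -12304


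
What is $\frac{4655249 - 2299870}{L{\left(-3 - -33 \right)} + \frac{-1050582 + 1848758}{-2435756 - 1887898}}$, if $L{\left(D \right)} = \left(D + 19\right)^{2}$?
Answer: $\frac{5091921917433}{5190147539} \approx 981.07$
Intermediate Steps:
$L{\left(D \right)} = \left(19 + D\right)^{2}$
$\frac{4655249 - 2299870}{L{\left(-3 - -33 \right)} + \frac{-1050582 + 1848758}{-2435756 - 1887898}} = \frac{4655249 - 2299870}{\left(19 - -30\right)^{2} + \frac{-1050582 + 1848758}{-2435756 - 1887898}} = \frac{2355379}{\left(19 + \left(-3 + 33\right)\right)^{2} + \frac{798176}{-4323654}} = \frac{2355379}{\left(19 + 30\right)^{2} + 798176 \left(- \frac{1}{4323654}\right)} = \frac{2355379}{49^{2} - \frac{399088}{2161827}} = \frac{2355379}{2401 - \frac{399088}{2161827}} = \frac{2355379}{\frac{5190147539}{2161827}} = 2355379 \cdot \frac{2161827}{5190147539} = \frac{5091921917433}{5190147539}$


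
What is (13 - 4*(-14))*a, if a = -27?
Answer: -1863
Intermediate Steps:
(13 - 4*(-14))*a = (13 - 4*(-14))*(-27) = (13 + 56)*(-27) = 69*(-27) = -1863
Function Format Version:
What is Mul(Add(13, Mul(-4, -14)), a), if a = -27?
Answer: -1863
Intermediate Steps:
Mul(Add(13, Mul(-4, -14)), a) = Mul(Add(13, Mul(-4, -14)), -27) = Mul(Add(13, 56), -27) = Mul(69, -27) = -1863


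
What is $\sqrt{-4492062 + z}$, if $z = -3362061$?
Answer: $i \sqrt{7854123} \approx 2802.5 i$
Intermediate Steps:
$\sqrt{-4492062 + z} = \sqrt{-4492062 - 3362061} = \sqrt{-7854123} = i \sqrt{7854123}$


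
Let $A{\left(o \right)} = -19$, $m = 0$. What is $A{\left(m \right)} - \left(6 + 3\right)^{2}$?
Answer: $-100$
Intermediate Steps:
$A{\left(m \right)} - \left(6 + 3\right)^{2} = -19 - \left(6 + 3\right)^{2} = -19 - 9^{2} = -19 - 81 = -100$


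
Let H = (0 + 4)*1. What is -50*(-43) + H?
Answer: 2154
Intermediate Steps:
H = 4 (H = 4*1 = 4)
-50*(-43) + H = -50*(-43) + 4 = 2150 + 4 = 2154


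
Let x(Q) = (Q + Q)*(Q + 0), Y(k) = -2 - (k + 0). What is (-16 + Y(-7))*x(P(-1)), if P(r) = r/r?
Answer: -22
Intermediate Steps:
Y(k) = -2 - k
P(r) = 1
x(Q) = 2*Q² (x(Q) = (2*Q)*Q = 2*Q²)
(-16 + Y(-7))*x(P(-1)) = (-16 + (-2 - 1*(-7)))*(2*1²) = (-16 + (-2 + 7))*(2*1) = (-16 + 5)*2 = -11*2 = -22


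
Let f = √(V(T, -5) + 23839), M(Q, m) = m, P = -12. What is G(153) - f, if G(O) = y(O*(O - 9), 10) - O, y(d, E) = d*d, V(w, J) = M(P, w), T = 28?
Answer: 485408871 - √23867 ≈ 4.8541e+8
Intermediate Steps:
V(w, J) = w
y(d, E) = d²
G(O) = -O + O²*(-9 + O)² (G(O) = (O*(O - 9))² - O = (O*(-9 + O))² - O = O²*(-9 + O)² - O = -O + O²*(-9 + O)²)
f = √23867 (f = √(28 + 23839) = √23867 ≈ 154.49)
G(153) - f = 153*(-1 + 153*(-9 + 153)²) - √23867 = 153*(-1 + 153*144²) - √23867 = 153*(-1 + 153*20736) - √23867 = 153*(-1 + 3172608) - √23867 = 153*3172607 - √23867 = 485408871 - √23867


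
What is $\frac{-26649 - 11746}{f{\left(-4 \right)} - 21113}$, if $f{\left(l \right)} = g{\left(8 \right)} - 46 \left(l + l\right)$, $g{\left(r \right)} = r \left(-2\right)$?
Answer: $\frac{38395}{20761} \approx 1.8494$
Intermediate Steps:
$g{\left(r \right)} = - 2 r$
$f{\left(l \right)} = -16 - 92 l$ ($f{\left(l \right)} = \left(-2\right) 8 - 46 \left(l + l\right) = -16 - 46 \cdot 2 l = -16 - 92 l$)
$\frac{-26649 - 11746}{f{\left(-4 \right)} - 21113} = \frac{-26649 - 11746}{\left(-16 - -368\right) - 21113} = - \frac{38395}{\left(-16 + 368\right) - 21113} = - \frac{38395}{352 - 21113} = - \frac{38395}{-20761} = \left(-38395\right) \left(- \frac{1}{20761}\right) = \frac{38395}{20761}$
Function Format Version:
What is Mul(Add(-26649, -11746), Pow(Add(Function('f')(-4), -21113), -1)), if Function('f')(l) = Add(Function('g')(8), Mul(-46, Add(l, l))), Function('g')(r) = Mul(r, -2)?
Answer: Rational(38395, 20761) ≈ 1.8494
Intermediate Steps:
Function('g')(r) = Mul(-2, r)
Function('f')(l) = Add(-16, Mul(-92, l)) (Function('f')(l) = Add(Mul(-2, 8), Mul(-46, Add(l, l))) = Add(-16, Mul(-46, Mul(2, l))) = Add(-16, Mul(-92, l)))
Mul(Add(-26649, -11746), Pow(Add(Function('f')(-4), -21113), -1)) = Mul(Add(-26649, -11746), Pow(Add(Add(-16, Mul(-92, -4)), -21113), -1)) = Mul(-38395, Pow(Add(Add(-16, 368), -21113), -1)) = Mul(-38395, Pow(Add(352, -21113), -1)) = Mul(-38395, Pow(-20761, -1)) = Mul(-38395, Rational(-1, 20761)) = Rational(38395, 20761)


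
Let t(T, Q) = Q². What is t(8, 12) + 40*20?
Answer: 944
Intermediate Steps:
t(8, 12) + 40*20 = 12² + 40*20 = 144 + 800 = 944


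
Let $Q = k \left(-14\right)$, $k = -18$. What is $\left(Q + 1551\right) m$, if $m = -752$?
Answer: $-1355856$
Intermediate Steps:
$Q = 252$ ($Q = \left(-18\right) \left(-14\right) = 252$)
$\left(Q + 1551\right) m = \left(252 + 1551\right) \left(-752\right) = 1803 \left(-752\right) = -1355856$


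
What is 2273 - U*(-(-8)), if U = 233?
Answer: 409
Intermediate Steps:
2273 - U*(-(-8)) = 2273 - 233*(-(-8)) = 2273 - 233*(-2*(-4)) = 2273 - 233*8 = 2273 - 1*1864 = 2273 - 1864 = 409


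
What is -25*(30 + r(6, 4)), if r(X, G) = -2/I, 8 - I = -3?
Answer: -8200/11 ≈ -745.45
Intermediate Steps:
I = 11 (I = 8 - 1*(-3) = 8 + 3 = 11)
r(X, G) = -2/11
-25*(30 + r(6, 4)) = -25*(30 - 2/11) = -25*328/11 = -8200/11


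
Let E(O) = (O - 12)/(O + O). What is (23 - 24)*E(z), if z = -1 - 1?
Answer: -7/2 ≈ -3.5000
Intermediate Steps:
z = -2
E(O) = (-12 + O)/(2*O) (E(O) = (-12 + O)/((2*O)) = (-12 + O)*(1/(2*O)) = (-12 + O)/(2*O))
(23 - 24)*E(z) = (23 - 24)*((1/2)*(-12 - 2)/(-2)) = -(-1)*(-14)/(2*2) = -1*7/2 = -7/2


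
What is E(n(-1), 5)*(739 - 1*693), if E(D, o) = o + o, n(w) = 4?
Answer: 460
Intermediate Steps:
E(D, o) = 2*o
E(n(-1), 5)*(739 - 1*693) = (2*5)*(739 - 1*693) = 10*(739 - 693) = 10*46 = 460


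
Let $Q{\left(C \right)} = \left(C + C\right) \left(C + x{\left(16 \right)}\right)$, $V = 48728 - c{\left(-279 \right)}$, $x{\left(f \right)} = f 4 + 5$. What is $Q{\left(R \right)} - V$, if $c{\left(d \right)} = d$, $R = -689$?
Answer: $805353$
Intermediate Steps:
$x{\left(f \right)} = 5 + 4 f$ ($x{\left(f \right)} = 4 f + 5 = 5 + 4 f$)
$V = 49007$ ($V = 48728 - -279 = 48728 + 279 = 49007$)
$Q{\left(C \right)} = 2 C \left(69 + C\right)$ ($Q{\left(C \right)} = \left(C + C\right) \left(C + \left(5 + 4 \cdot 16\right)\right) = 2 C \left(C + \left(5 + 64\right)\right) = 2 C \left(C + 69\right) = 2 C \left(69 + C\right)$)
$Q{\left(R \right)} - V = 2 \left(-689\right) \left(69 - 689\right) - 49007 = 2 \left(-689\right) \left(-620\right) - 49007 = 854360 - 49007 = 805353$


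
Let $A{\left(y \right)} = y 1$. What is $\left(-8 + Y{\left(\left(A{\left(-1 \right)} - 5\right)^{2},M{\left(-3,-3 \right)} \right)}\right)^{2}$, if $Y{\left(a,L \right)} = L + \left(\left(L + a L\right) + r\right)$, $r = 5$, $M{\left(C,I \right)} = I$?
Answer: $13689$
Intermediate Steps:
$A{\left(y \right)} = y$
$Y{\left(a,L \right)} = 5 + 2 L + L a$ ($Y{\left(a,L \right)} = L + \left(\left(L + a L\right) + 5\right) = L + \left(\left(L + L a\right) + 5\right) = L + \left(5 + L + L a\right) = 5 + 2 L + L a$)
$\left(-8 + Y{\left(\left(A{\left(-1 \right)} - 5\right)^{2},M{\left(-3,-3 \right)} \right)}\right)^{2} = \left(-8 + \left(5 + 2 \left(-3\right) - 3 \left(-1 - 5\right)^{2}\right)\right)^{2} = \left(-8 - \left(1 + 108\right)\right)^{2} = \left(-8 - 109\right)^{2} = \left(-117\right)^{2} = 13689$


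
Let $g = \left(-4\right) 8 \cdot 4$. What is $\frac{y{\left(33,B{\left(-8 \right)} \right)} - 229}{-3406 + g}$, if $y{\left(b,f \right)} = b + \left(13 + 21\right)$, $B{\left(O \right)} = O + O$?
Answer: $\frac{27}{589} \approx 0.04584$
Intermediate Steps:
$B{\left(O \right)} = 2 O$
$y{\left(b,f \right)} = 34 + b$ ($y{\left(b,f \right)} = b + 34 = 34 + b$)
$g = -128$ ($g = \left(-32\right) 4 = -128$)
$\frac{y{\left(33,B{\left(-8 \right)} \right)} - 229}{-3406 + g} = \frac{\left(34 + 33\right) - 229}{-3406 - 128} = \frac{67 - 229}{-3534} = \left(-162\right) \left(- \frac{1}{3534}\right) = \frac{27}{589}$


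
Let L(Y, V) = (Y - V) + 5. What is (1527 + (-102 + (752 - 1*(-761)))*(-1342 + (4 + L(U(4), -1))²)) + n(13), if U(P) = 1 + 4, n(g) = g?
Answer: -1574547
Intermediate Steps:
U(P) = 5
L(Y, V) = 5 + Y - V
(1527 + (-102 + (752 - 1*(-761)))*(-1342 + (4 + L(U(4), -1))²)) + n(13) = (1527 + (-102 + (752 - 1*(-761)))*(-1342 + (4 + (5 + 5 - 1*(-1)))²)) + 13 = (1527 + (-102 + (752 + 761))*(-1342 + (4 + (5 + 5 + 1))²)) + 13 = (1527 + (-102 + 1513)*(-1342 + (4 + 11)²)) + 13 = (1527 + 1411*(-1342 + 15²)) + 13 = (1527 + 1411*(-1342 + 225)) + 13 = (1527 + 1411*(-1117)) + 13 = (1527 - 1576087) + 13 = -1574560 + 13 = -1574547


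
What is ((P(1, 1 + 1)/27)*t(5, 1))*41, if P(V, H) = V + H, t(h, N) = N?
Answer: 41/9 ≈ 4.5556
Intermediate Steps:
P(V, H) = H + V
((P(1, 1 + 1)/27)*t(5, 1))*41 = ((((1 + 1) + 1)/27)*1)*41 = (((2 + 1)*(1/27))*1)*41 = ((3*(1/27))*1)*41 = ((⅑)*1)*41 = (⅑)*41 = 41/9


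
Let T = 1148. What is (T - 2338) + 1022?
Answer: -168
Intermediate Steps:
(T - 2338) + 1022 = (1148 - 2338) + 1022 = -1190 + 1022 = -168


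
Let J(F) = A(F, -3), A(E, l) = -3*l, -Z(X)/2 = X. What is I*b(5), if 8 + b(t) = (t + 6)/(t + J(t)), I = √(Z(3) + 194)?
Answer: -101*√47/7 ≈ -98.917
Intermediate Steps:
Z(X) = -2*X
J(F) = 9 (J(F) = -3*(-3) = 9)
I = 2*√47 (I = √(-2*3 + 194) = √(-6 + 194) = √188 = 2*√47 ≈ 13.711)
b(t) = -8 + (6 + t)/(9 + t) (b(t) = -8 + (t + 6)/(t + 9) = -8 + (6 + t)/(9 + t))
I*b(5) = (2*√47)*((-66 - 7*5)/(9 + 5)) = (2*√47)*((-66 - 35)/14) = (2*√47)*((1/14)*(-101)) = (2*√47)*(-101/14) = -101*√47/7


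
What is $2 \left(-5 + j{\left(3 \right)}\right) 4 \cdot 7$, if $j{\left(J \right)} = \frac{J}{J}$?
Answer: $-224$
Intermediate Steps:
$j{\left(J \right)} = 1$
$2 \left(-5 + j{\left(3 \right)}\right) 4 \cdot 7 = 2 \left(-5 + 1\right) 4 \cdot 7 = 2 \left(-4\right) 4 \cdot 7 = \left(-8\right) 4 \cdot 7 = \left(-32\right) 7 = -224$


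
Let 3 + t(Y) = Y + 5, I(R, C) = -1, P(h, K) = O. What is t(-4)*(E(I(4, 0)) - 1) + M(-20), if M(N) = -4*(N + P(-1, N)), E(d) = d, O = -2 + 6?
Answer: 68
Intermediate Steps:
O = 4
P(h, K) = 4
t(Y) = 2 + Y (t(Y) = -3 + (Y + 5) = -3 + (5 + Y) = 2 + Y)
M(N) = -16 - 4*N (M(N) = -4*(N + 4) = -4*(4 + N) = -16 - 4*N)
t(-4)*(E(I(4, 0)) - 1) + M(-20) = (2 - 4)*(-1 - 1) + (-16 - 4*(-20)) = -2*(-2) + (-16 + 80) = 4 + 64 = 68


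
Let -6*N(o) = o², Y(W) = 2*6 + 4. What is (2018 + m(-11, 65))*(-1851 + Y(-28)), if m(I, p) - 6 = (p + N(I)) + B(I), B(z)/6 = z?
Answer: -22051195/6 ≈ -3.6752e+6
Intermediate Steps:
B(z) = 6*z
Y(W) = 16 (Y(W) = 12 + 4 = 16)
N(o) = -o²/6
m(I, p) = 6 + p + 6*I - I²/6 (m(I, p) = 6 + ((p - I²/6) + 6*I) = 6 + (p + 6*I - I²/6) = 6 + p + 6*I - I²/6)
(2018 + m(-11, 65))*(-1851 + Y(-28)) = (2018 + (6 + 65 + 6*(-11) - ⅙*(-11)²))*(-1851 + 16) = (2018 + (6 + 65 - 66 - ⅙*121))*(-1835) = (2018 + (6 + 65 - 66 - 121/6))*(-1835) = (2018 - 91/6)*(-1835) = (12017/6)*(-1835) = -22051195/6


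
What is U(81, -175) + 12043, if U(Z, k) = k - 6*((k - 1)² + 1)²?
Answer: -5757435306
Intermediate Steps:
U(Z, k) = k - 6*(1 + (-1 + k)²)² (U(Z, k) = k - 6*((-1 + k)² + 1)² = k - 6*(1 + (-1 + k)²)²)
U(81, -175) + 12043 = (-175 - 6*(1 + (-1 - 175)²)²) + 12043 = (-175 - 6*(1 + (-176)²)²) + 12043 = (-175 - 6*(1 + 30976)²) + 12043 = (-175 - 6*30977²) + 12043 = (-175 - 6*959574529) + 12043 = (-175 - 5757447174) + 12043 = -5757447349 + 12043 = -5757435306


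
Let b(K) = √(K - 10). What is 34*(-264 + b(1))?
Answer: -8976 + 102*I ≈ -8976.0 + 102.0*I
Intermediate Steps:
b(K) = √(-10 + K)
34*(-264 + b(1)) = 34*(-264 + √(-10 + 1)) = 34*(-264 + √(-9)) = 34*(-264 + 3*I) = -8976 + 102*I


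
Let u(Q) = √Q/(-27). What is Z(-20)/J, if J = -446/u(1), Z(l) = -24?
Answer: -4/2007 ≈ -0.0019930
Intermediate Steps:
u(Q) = -√Q/27
J = 12042 (J = -446/((-√1/27)) = -446/((-1/27*1)) = -446/(-1/27) = -446*(-27) = 12042)
Z(-20)/J = -24/12042 = -24*1/12042 = -4/2007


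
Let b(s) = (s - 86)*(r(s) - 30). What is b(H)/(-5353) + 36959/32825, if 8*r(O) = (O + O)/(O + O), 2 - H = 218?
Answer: -299509/535300 ≈ -0.55952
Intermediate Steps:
H = -216 (H = 2 - 1*218 = 2 - 218 = -216)
r(O) = 1/8 (r(O) = ((O + O)/(O + O))/8 = ((2*O)/((2*O)))/8 = ((2*O)*(1/(2*O)))/8 = (1/8)*1 = 1/8)
b(s) = 10277/4 - 239*s/8 (b(s) = (s - 86)*(1/8 - 30) = (-86 + s)*(-239/8) = 10277/4 - 239*s/8)
b(H)/(-5353) + 36959/32825 = (10277/4 - 239/8*(-216))/(-5353) + 36959/32825 = (10277/4 + 6453)*(-1/5353) + 36959*(1/32825) = (36089/4)*(-1/5353) + 2843/2525 = -36089/21412 + 2843/2525 = -299509/535300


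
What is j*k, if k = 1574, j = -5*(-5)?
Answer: 39350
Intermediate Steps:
j = 25
j*k = 25*1574 = 39350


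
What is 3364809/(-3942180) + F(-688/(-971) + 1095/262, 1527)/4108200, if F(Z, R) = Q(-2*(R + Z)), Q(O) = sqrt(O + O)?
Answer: -1121603/1314060 + 59*I*sqrt(28481575910)/522567148200 ≈ -0.85354 + 1.9054e-5*I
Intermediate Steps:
Q(O) = sqrt(2)*sqrt(O) (Q(O) = sqrt(2*O) = sqrt(2)*sqrt(O))
F(Z, R) = sqrt(2)*sqrt(-2*R - 2*Z) (F(Z, R) = sqrt(2)*sqrt(-2*(R + Z)) = sqrt(2)*sqrt(-2*R - 2*Z))
3364809/(-3942180) + F(-688/(-971) + 1095/262, 1527)/4108200 = 3364809/(-3942180) + (2*sqrt(-1*1527 - (-688/(-971) + 1095/262)))/4108200 = 3364809*(-1/3942180) + (2*sqrt(-1527 - (-688*(-1/971) + 1095*(1/262))))*(1/4108200) = -1121603/1314060 + (2*sqrt(-1527 - (688/971 + 1095/262)))*(1/4108200) = -1121603/1314060 + (2*sqrt(-1527 - 1*1243501/254402))*(1/4108200) = -1121603/1314060 + (2*sqrt(-1527 - 1243501/254402))*(1/4108200) = -1121603/1314060 + (2*sqrt(-389715355/254402))*(1/4108200) = -1121603/1314060 + (2*(59*I*sqrt(28481575910)/254402))*(1/4108200) = -1121603/1314060 + (59*I*sqrt(28481575910)/127201)*(1/4108200) = -1121603/1314060 + 59*I*sqrt(28481575910)/522567148200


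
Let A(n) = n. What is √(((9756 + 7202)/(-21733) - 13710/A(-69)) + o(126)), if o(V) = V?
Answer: √80933175406590/499859 ≈ 17.998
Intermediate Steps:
√(((9756 + 7202)/(-21733) - 13710/A(-69)) + o(126)) = √(((9756 + 7202)/(-21733) - 13710/(-69)) + 126) = √((16958*(-1/21733) - 13710*(-1/69)) + 126) = √((-16958/21733 + 4570/23) + 126) = √(98929776/499859 + 126) = √(161912010/499859) = √80933175406590/499859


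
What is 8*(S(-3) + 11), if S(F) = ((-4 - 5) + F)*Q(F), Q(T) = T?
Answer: 376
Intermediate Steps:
S(F) = F*(-9 + F) (S(F) = ((-4 - 5) + F)*F = (-9 + F)*F = F*(-9 + F))
8*(S(-3) + 11) = 8*(-3*(-9 - 3) + 11) = 8*(-3*(-12) + 11) = 8*(36 + 11) = 8*47 = 376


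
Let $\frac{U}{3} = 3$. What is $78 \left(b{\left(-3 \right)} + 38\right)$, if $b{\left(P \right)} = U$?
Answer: $3666$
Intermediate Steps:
$U = 9$ ($U = 3 \cdot 3 = 9$)
$b{\left(P \right)} = 9$
$78 \left(b{\left(-3 \right)} + 38\right) = 78 \left(9 + 38\right) = 78 \cdot 47 = 3666$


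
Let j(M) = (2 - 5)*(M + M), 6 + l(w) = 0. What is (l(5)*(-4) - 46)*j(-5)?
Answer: -660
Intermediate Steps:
l(w) = -6 (l(w) = -6 + 0 = -6)
j(M) = -6*M
(l(5)*(-4) - 46)*j(-5) = (-6*(-4) - 46)*(-6*(-5)) = (24 - 46)*30 = -22*30 = -660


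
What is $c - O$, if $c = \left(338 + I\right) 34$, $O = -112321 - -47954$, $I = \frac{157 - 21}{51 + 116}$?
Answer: $\frac{12673077}{167} \approx 75887.0$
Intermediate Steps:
$I = \frac{136}{167} \approx 0.81437$
$O = -64367$ ($O = -112321 + 47954 = -64367$)
$c = \frac{1923788}{167}$ ($c = \left(338 + \frac{136}{167}\right) 34 = \frac{56582}{167} \cdot 34 = \frac{1923788}{167} \approx 11520.0$)
$c - O = \frac{1923788}{167} - -64367 = \frac{1923788}{167} + 64367 = \frac{12673077}{167}$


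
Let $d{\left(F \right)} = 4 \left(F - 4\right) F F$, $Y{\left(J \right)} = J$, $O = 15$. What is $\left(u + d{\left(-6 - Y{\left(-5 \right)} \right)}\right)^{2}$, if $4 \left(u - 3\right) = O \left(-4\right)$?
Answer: $1024$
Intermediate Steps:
$u = -12$ ($u = 3 + \frac{15 \left(-4\right)}{4} = 3 + \frac{1}{4} \left(-60\right) = 3 - 15 = -12$)
$d{\left(F \right)} = 4 F^{2} \left(-4 + F\right)$ ($d{\left(F \right)} = 4 \left(-4 + F\right) F F = 4 F \left(-4 + F\right) F = 4 F^{2} \left(-4 + F\right)$)
$\left(u + d{\left(-6 - Y{\left(-5 \right)} \right)}\right)^{2} = \left(-12 + 4 \left(-6 - -5\right)^{2} \left(-4 - 1\right)\right)^{2} = \left(-12 + 4 \left(-6 + 5\right)^{2} \left(-4 + \left(-6 + 5\right)\right)\right)^{2} = \left(-12 + 4 \left(-1\right)^{2} \left(-4 - 1\right)\right)^{2} = \left(-12 + 4 \cdot 1 \left(-5\right)\right)^{2} = \left(-12 - 20\right)^{2} = \left(-32\right)^{2} = 1024$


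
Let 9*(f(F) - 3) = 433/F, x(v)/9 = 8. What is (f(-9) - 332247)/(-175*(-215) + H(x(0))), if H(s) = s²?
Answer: -2070169/266733 ≈ -7.7612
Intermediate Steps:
x(v) = 72 (x(v) = 9*8 = 72)
f(F) = 3 + 433/(9*F) (f(F) = 3 + (433/F)/9 = 3 + 433/(9*F))
(f(-9) - 332247)/(-175*(-215) + H(x(0))) = ((3 + (433/9)/(-9)) - 332247)/(-175*(-215) + 72²) = ((3 + (433/9)*(-⅑)) - 332247)/(37625 + 5184) = ((3 - 433/81) - 332247)/42809 = (-190/81 - 332247)*(1/42809) = -26912197/81*1/42809 = -2070169/266733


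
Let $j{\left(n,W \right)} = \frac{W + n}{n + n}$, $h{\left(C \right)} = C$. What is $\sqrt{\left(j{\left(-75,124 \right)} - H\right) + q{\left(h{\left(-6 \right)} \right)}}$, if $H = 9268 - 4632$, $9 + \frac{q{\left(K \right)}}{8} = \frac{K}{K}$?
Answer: $\frac{i \sqrt{4230294}}{30} \approx 68.559 i$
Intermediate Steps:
$q{\left(K \right)} = -64$ ($q{\left(K \right)} = -72 + 8 \frac{K}{K} = -72 + 8 \cdot 1 = -72 + 8 = -64$)
$j{\left(n,W \right)} = \frac{W + n}{2 n}$
$H = 4636$
$\sqrt{\left(j{\left(-75,124 \right)} - H\right) + q{\left(h{\left(-6 \right)} \right)}} = \sqrt{\left(\frac{124 - 75}{2 \left(-75\right)} - 4636\right) - 64} = \sqrt{\left(\frac{1}{2} \left(- \frac{1}{75}\right) 49 - 4636\right) - 64} = \sqrt{\left(- \frac{49}{150} - 4636\right) - 64} = \sqrt{- \frac{695449}{150} - 64} = \sqrt{- \frac{705049}{150}} = \frac{i \sqrt{4230294}}{30}$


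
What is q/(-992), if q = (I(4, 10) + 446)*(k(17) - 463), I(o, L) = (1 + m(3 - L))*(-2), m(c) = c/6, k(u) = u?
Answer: 298597/1488 ≈ 200.67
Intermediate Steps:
m(c) = c/6 (m(c) = c*(1/6) = c/6)
I(o, L) = -3 + L/3 (I(o, L) = (1 + (3 - L)/6)*(-2) = (1 + (1/2 - L/6))*(-2) = (3/2 - L/6)*(-2) = -3 + L/3)
q = -597194/3 (q = ((-3 + (1/3)*10) + 446)*(17 - 463) = ((-3 + 10/3) + 446)*(-446) = (1/3 + 446)*(-446) = (1339/3)*(-446) = -597194/3 ≈ -1.9906e+5)
q/(-992) = -597194/3/(-992) = -597194/3*(-1/992) = 298597/1488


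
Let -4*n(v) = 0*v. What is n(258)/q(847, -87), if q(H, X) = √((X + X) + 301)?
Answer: 0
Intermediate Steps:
q(H, X) = √(301 + 2*X) (q(H, X) = √(2*X + 301) = √(301 + 2*X))
n(v) = 0 (n(v) = -0*v = -¼*0 = 0)
n(258)/q(847, -87) = 0/(√(301 + 2*(-87))) = 0/(√(301 - 174)) = 0/(√127) = 0*(√127/127) = 0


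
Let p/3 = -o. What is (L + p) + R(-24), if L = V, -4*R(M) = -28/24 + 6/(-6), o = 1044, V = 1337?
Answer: -43067/24 ≈ -1794.5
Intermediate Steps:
R(M) = 13/24 (R(M) = -(-28/24 + 6/(-6))/4 = -(-28*1/24 + 6*(-1/6))/4 = -(-7/6 - 1)/4 = -1/4*(-13/6) = 13/24)
L = 1337
p = -3132 (p = 3*(-1*1044) = 3*(-1044) = -3132)
(L + p) + R(-24) = (1337 - 3132) + 13/24 = -1795 + 13/24 = -43067/24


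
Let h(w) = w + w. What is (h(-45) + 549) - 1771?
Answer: -1312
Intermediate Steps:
h(w) = 2*w
(h(-45) + 549) - 1771 = (2*(-45) + 549) - 1771 = (-90 + 549) - 1771 = 459 - 1771 = -1312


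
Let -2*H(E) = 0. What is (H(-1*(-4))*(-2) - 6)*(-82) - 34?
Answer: 458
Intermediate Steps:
H(E) = 0 (H(E) = -1/2*0 = 0)
(H(-1*(-4))*(-2) - 6)*(-82) - 34 = (0*(-2) - 6)*(-82) - 34 = (0 - 6)*(-82) - 34 = -6*(-82) - 34 = 492 - 34 = 458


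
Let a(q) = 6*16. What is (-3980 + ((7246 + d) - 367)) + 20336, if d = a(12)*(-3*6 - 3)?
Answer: 21219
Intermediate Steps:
a(q) = 96
d = -2016 (d = 96*(-3*6 - 3) = 96*(-18 - 3) = 96*(-21) = -2016)
(-3980 + ((7246 + d) - 367)) + 20336 = (-3980 + ((7246 - 2016) - 367)) + 20336 = (-3980 + (5230 - 367)) + 20336 = (-3980 + 4863) + 20336 = 883 + 20336 = 21219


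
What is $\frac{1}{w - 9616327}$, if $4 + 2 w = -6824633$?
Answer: $- \frac{2}{26057291} \approx -7.6754 \cdot 10^{-8}$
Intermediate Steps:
$w = - \frac{6824637}{2}$ ($w = -2 + \frac{1}{2} \left(-6824633\right) = -2 - \frac{6824633}{2} = - \frac{6824637}{2} \approx -3.4123 \cdot 10^{6}$)
$\frac{1}{w - 9616327} = \frac{1}{- \frac{6824637}{2} - 9616327} = \frac{1}{- \frac{26057291}{2}} = - \frac{2}{26057291}$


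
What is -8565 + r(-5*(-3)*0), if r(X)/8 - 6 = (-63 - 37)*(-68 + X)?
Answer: 45883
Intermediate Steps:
r(X) = 54448 - 800*X (r(X) = 48 + 8*((-63 - 37)*(-68 + X)) = 48 + 8*(-100*(-68 + X)) = 48 + 8*(6800 - 100*X) = 48 + (54400 - 800*X) = 54448 - 800*X)
-8565 + r(-5*(-3)*0) = -8565 + (54448 - 800*(-5*(-3))*0) = -8565 + (54448 - 12000*0) = -8565 + (54448 - 800*0) = -8565 + (54448 + 0) = -8565 + 54448 = 45883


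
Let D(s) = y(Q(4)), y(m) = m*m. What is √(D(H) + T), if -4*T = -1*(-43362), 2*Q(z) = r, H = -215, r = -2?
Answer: I*√43358/2 ≈ 104.11*I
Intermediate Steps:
Q(z) = -1 (Q(z) = (½)*(-2) = -1)
y(m) = m²
T = -21681/2 (T = -(-1)*(-43362)/4 = -¼*43362 = -21681/2 ≈ -10841.)
D(s) = 1 (D(s) = (-1)² = 1)
√(D(H) + T) = √(1 - 21681/2) = √(-21679/2) = I*√43358/2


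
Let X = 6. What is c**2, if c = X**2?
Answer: 1296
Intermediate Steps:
c = 36 (c = 6**2 = 36)
c**2 = 36**2 = 1296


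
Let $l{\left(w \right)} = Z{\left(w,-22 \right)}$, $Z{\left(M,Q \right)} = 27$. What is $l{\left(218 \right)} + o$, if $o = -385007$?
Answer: $-384980$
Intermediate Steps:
$l{\left(w \right)} = 27$
$l{\left(218 \right)} + o = 27 - 385007 = -384980$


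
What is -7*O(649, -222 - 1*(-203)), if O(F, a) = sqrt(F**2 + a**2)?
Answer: -7*sqrt(421562) ≈ -4544.9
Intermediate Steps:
-7*O(649, -222 - 1*(-203)) = -7*sqrt(649**2 + (-222 - 1*(-203))**2) = -7*sqrt(421201 + (-222 + 203)**2) = -7*sqrt(421201 + (-19)**2) = -7*sqrt(421201 + 361) = -7*sqrt(421562)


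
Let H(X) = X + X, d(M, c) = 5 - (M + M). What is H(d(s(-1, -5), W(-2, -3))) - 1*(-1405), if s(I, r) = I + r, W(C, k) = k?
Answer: 1439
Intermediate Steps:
d(M, c) = 5 - 2*M
H(X) = 2*X
H(d(s(-1, -5), W(-2, -3))) - 1*(-1405) = 2*(5 - 2*(-1 - 5)) - 1*(-1405) = 2*(5 - 2*(-6)) + 1405 = 2*(5 + 12) + 1405 = 2*17 + 1405 = 34 + 1405 = 1439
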